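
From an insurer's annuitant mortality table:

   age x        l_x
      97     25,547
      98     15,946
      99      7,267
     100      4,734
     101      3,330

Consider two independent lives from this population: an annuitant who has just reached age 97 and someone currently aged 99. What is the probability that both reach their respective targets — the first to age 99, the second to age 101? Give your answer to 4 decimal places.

0.1303

p₁ = l_99/l_97 = 7,267/25,547 = 0.284456; p₂ = l_101/l_99 = 3,330/7,267 = 0.458236.
P(both) = p₁ × p₂ = 0.284456 × 0.458236 = 0.130348.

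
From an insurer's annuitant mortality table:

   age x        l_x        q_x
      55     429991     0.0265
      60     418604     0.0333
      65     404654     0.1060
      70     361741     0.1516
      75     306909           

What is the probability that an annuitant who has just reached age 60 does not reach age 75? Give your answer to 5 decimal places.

P(die before 75 | alive at 60) = 1 − l_75/l_60 = 1 − 306909/418604 = (111695)/418604 = 0.266827.

0.26683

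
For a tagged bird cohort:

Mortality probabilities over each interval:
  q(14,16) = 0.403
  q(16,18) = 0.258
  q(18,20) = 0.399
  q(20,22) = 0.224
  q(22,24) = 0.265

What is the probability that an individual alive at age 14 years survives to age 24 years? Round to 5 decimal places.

Chaining the interval survival probabilities: (1 − 0.403) × (1 − 0.258) × (1 − 0.399) × (1 − 0.224) × (1 − 0.265).
= 0.597 × 0.742 × 0.601 × 0.776 × 0.735 = 0.151845.

0.15185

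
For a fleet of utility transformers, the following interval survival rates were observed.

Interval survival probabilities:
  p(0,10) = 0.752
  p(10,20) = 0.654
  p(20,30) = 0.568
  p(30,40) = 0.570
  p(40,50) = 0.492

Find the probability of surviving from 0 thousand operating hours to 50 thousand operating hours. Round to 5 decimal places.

P(survive 0→50) = 0.752 × 0.654 × 0.568 × 0.570 × 0.492.
= 0.078340.

0.07834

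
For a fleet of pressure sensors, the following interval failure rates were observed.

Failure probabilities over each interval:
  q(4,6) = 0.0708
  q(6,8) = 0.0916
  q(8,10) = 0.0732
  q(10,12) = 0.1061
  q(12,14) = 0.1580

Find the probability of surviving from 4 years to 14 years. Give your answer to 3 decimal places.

Survival from 4 to 14 is the product of surviving each interval: (1 − 0.0708) × (1 − 0.0916) × (1 − 0.0732) × (1 − 0.1061) × (1 − 0.1580).
= 0.9292 × 0.9084 × 0.9268 × 0.8939 × 0.8420 = 0.588808.

0.589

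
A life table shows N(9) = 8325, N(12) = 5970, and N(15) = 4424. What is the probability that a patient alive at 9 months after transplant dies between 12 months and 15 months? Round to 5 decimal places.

0.18571

This is the probability of reaching 12 but not 15, conditional on being alive at 9: (N(12) − N(15)) / N(9).
= (5970 − 4424) / 8325 = 1546 / 8325 = 0.185706.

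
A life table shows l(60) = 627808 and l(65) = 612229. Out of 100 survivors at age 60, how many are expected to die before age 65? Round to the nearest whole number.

The relevant probability is 1 − 612229/627808 = 0.024815.
Expected number = 100 × 0.024815 = 2.

2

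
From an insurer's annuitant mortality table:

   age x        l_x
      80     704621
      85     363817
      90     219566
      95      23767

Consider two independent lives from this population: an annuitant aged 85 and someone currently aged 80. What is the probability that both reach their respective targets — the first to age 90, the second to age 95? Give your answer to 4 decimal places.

p₁ = l_90/l_85 = 219566/363817 = 0.603507; p₂ = l_95/l_80 = 23767/704621 = 0.033730.
P(both) = p₁ × p₂ = 0.603507 × 0.033730 = 0.020356.

0.0204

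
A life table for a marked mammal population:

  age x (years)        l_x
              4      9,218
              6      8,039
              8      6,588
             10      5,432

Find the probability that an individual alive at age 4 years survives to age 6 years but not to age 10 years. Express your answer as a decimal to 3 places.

0.283

This is the probability of reaching 6 but not 10, conditional on being alive at 4: (l_6 − l_10) / l_4.
= (8,039 − 5,432) / 9,218 = 2,607 / 9,218 = 0.282816.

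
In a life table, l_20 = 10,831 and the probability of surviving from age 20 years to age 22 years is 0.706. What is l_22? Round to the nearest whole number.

7647

l_22 = l_20 × p = 10,831 × 0.706 = 7647.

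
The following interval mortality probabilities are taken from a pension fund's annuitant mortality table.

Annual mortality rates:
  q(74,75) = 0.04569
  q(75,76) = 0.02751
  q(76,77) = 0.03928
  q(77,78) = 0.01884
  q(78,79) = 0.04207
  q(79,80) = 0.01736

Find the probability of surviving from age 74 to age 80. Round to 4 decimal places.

P(survive 74→80) = (1 − 0.04569) × (1 − 0.02751) × (1 − 0.03928) × (1 − 0.01884) × (1 − 0.04207) × (1 − 0.01736).
= 0.95431 × 0.97249 × 0.96072 × 0.98116 × 0.95793 × 0.98264 = 0.823454.

0.8235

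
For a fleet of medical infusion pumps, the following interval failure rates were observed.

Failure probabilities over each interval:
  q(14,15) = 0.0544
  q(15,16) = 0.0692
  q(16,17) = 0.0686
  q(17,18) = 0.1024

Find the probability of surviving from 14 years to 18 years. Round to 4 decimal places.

P(survive 14→18) = (1 − 0.0544) × (1 − 0.0692) × (1 − 0.0686) × (1 − 0.1024).
= 0.9456 × 0.9308 × 0.9314 × 0.8976 = 0.735839.

0.7358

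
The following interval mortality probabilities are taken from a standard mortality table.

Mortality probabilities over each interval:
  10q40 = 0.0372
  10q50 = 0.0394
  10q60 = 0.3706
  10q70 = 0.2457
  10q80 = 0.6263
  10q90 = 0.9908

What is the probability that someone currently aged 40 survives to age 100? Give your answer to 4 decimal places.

60p40 = (1 − 0.0372) × (1 − 0.0394) × (1 − 0.3706) × (1 − 0.2457) × (1 − 0.6263) × (1 − 0.9908).
= 0.9628 × 0.9606 × 0.6294 × 0.7543 × 0.3737 × 0.0092 = 0.001510.

0.0015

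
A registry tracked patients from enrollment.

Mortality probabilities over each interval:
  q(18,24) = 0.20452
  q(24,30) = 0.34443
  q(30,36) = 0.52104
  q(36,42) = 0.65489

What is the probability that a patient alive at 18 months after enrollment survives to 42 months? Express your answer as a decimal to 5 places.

Survival from 18 to 42 is the product of surviving each interval: (1 − 0.20452) × (1 − 0.34443) × (1 − 0.52104) × (1 − 0.65489).
= 0.79548 × 0.65557 × 0.47896 × 0.34511 = 0.086200.

0.08620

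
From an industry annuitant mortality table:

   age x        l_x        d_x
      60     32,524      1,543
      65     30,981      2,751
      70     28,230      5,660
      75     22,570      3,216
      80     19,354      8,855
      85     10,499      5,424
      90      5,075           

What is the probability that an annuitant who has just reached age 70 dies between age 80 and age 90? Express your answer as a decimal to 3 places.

0.506

We want 10|10q70 = (l_80 − l_90)/l_70.
This is the probability of reaching 80 but not 90, conditional on being alive at 70: (l_80 − l_90) / l_70.
= (19,354 − 5,075) / 28,230 = 14,279 / 28,230 = 0.505809.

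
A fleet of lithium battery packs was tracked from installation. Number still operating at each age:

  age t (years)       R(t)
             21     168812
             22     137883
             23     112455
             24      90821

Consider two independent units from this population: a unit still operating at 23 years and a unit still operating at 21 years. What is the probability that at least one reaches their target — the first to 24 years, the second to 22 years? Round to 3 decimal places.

p₁ = R(24)/R(23) = 90821/112455 = 0.807621; p₂ = R(22)/R(21) = 137883/168812 = 0.816784.
P(at least one) = 1 − (1−p₁)(1−p₂) = 1 − 0.192379 × 0.183216 = 0.964753.

0.965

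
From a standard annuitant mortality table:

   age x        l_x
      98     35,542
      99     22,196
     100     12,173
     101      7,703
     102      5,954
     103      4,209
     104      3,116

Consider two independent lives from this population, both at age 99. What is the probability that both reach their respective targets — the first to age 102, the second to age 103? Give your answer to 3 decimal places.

p₁ = l_102/l_99 = 5,954/22,196 = 0.268247; p₂ = l_103/l_99 = 4,209/22,196 = 0.189629.
P(both) = p₁ × p₂ = 0.268247 × 0.189629 = 0.050867.

0.051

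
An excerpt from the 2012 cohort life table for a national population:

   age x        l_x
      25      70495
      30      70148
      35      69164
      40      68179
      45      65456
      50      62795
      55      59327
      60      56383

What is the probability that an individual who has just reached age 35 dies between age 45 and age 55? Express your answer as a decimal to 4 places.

We want 10|10q35 = (l_45 − l_55)/l_35.
This is the probability of reaching 45 but not 55, conditional on being alive at 35: (l_45 − l_55) / l_35.
= (65456 − 59327) / 69164 = 6129 / 69164 = 0.088615.

0.0886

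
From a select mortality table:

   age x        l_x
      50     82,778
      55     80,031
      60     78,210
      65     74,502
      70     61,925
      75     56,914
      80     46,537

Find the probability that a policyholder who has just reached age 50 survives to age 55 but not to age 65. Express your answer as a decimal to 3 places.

0.067

We want 5|10q50 = (l_55 − l_65)/l_50.
This is the probability of reaching 55 but not 65, conditional on being alive at 50: (l_55 − l_65) / l_50.
= (80,031 − 74,502) / 82,778 = 5,529 / 82,778 = 0.066793.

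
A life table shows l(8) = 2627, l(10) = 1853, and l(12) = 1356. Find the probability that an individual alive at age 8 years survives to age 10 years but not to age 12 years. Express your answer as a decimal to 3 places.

0.189

This is the probability of reaching 10 but not 12, conditional on being alive at 8: (l(10) − l(12)) / l(8).
= (1853 − 1356) / 2627 = 497 / 2627 = 0.189189.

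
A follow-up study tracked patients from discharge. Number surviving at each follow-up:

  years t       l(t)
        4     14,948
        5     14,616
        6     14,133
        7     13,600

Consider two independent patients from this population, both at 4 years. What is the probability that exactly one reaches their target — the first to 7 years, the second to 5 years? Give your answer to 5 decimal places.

0.10838

p₁ = l(7)/l(4) = 13,600/14,948 = 0.909821; p₂ = l(5)/l(4) = 14,616/14,948 = 0.977790.
P(exactly one) = p₁(1−p₂) + (1−p₁)p₂ = 0.020207 + 0.088176 = 0.108383.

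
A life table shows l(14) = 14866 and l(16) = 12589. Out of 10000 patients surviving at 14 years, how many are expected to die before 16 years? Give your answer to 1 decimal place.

1531.7

The relevant probability is 1 − 12589/14866 = 0.153168.
Expected number = 10000 × 0.153168 = 1531.7.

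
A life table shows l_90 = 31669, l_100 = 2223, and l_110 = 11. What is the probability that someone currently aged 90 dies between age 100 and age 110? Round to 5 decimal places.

We want 10|10q90 = (l_100 − l_110)/l_90.
This is the probability of reaching 100 but not 110, conditional on being alive at 90: (l_100 − l_110) / l_90.
= (2223 − 11) / 31669 = 2212 / 31669 = 0.069847.

0.06985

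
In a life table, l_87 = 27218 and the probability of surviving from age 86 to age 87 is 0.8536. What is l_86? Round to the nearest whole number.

l_86 = l_87 / p = 27218 / 0.8536 = 31886.

31886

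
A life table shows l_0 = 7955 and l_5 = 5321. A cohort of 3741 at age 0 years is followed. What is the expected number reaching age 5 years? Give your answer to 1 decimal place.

The relevant probability is 5321/7955 = 0.668887.
Expected number = 3741 × 0.668887 = 2502.3.

2502.3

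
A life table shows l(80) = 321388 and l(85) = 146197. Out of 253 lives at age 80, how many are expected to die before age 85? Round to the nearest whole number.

138

The relevant probability is 1 − 146197/321388 = 0.545107.
Expected number = 253 × 0.545107 = 138.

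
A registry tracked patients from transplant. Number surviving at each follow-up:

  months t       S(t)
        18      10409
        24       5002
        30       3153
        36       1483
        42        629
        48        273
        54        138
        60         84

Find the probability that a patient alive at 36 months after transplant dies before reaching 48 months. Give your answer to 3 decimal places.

0.816

P(die before 48 | alive at 36) = 1 − S(48)/S(36) = 1 − 273/1483 = (1210)/1483 = 0.815914.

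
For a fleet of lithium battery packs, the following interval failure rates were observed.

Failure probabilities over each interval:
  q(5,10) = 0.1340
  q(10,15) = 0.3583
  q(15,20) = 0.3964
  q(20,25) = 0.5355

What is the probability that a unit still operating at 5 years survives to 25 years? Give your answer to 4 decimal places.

0.1558

The overall survival probability is (1 − 0.1340) × (1 − 0.3583) × (1 − 0.3964) × (1 − 0.5355).
= 0.8660 × 0.6417 × 0.6036 × 0.4645 = 0.155806.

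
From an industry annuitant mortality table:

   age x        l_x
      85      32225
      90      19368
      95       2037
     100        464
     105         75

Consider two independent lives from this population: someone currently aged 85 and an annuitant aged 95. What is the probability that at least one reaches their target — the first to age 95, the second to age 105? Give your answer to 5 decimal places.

p₁ = l_95/l_85 = 2037/32225 = 0.063212; p₂ = l_105/l_95 = 75/2037 = 0.036819.
P(at least one) = 1 − (1−p₁)(1−p₂) = 1 − 0.936788 × 0.963181 = 0.097704.

0.09770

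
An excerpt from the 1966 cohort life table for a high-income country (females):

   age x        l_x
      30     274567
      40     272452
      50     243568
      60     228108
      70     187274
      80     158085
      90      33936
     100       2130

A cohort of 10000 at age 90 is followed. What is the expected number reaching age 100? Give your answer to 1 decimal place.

627.7

The relevant probability is 2130/33936 = 0.062765.
Expected number = 10000 × 0.062765 = 627.7.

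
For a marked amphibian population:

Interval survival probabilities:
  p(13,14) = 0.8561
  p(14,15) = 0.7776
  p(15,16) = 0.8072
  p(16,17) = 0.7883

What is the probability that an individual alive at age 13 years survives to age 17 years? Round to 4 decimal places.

P(survive 13→17) = 0.8561 × 0.7776 × 0.8072 × 0.7883.
= 0.423598.

0.4236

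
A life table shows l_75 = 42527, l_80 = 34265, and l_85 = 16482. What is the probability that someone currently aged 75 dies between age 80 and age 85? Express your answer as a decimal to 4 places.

0.4182

This is the probability of reaching 80 but not 85, conditional on being alive at 75: (l_80 − l_85) / l_75.
= (34265 − 16482) / 42527 = 17783 / 42527 = 0.418158.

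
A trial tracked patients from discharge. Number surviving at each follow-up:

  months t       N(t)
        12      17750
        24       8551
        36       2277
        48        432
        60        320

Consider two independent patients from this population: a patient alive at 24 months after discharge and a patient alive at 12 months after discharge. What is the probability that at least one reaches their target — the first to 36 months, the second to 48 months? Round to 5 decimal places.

0.28414

p₁ = N(36)/N(24) = 2277/8551 = 0.266285; p₂ = N(48)/N(12) = 432/17750 = 0.024338.
P(at least one) = 1 − (1−p₁)(1−p₂) = 1 − 0.733715 × 0.975662 = 0.284142.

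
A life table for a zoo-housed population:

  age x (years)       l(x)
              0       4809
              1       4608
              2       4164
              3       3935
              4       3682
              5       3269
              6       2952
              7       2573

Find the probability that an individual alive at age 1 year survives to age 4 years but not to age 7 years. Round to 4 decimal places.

0.2407

This is the probability of reaching 4 but not 7, conditional on being alive at 1: (l(4) − l(7)) / l(1).
= (3682 − 2573) / 4608 = 1109 / 4608 = 0.240668.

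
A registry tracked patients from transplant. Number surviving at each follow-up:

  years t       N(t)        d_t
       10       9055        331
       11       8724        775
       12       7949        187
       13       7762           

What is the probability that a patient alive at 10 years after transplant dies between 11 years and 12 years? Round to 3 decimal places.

This is the probability of reaching 11 but not 12, conditional on being alive at 10: (N(11) − N(12)) / N(10).
= (8724 − 7949) / 9055 = 775 / 9055 = 0.085588.

0.086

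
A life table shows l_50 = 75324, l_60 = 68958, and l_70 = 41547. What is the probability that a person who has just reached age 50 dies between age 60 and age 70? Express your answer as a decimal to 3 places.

This is the probability of reaching 60 but not 70, conditional on being alive at 50: (l_60 − l_70) / l_50.
= (68958 − 41547) / 75324 = 27411 / 75324 = 0.363908.

0.364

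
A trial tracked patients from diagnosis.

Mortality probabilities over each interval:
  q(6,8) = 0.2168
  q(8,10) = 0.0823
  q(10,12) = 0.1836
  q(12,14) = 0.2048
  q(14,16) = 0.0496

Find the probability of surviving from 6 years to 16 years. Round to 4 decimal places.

0.4435

Chaining the interval survival probabilities: (1 − 0.2168) × (1 − 0.0823) × (1 − 0.1836) × (1 − 0.2048) × (1 − 0.0496).
= 0.7832 × 0.9177 × 0.8164 × 0.7952 × 0.9504 = 0.443465.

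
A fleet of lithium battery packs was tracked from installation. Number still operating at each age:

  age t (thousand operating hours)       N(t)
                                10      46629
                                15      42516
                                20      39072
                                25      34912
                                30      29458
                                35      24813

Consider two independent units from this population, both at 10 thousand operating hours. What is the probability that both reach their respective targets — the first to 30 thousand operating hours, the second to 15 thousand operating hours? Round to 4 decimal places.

0.5760

p₁ = N(30)/N(10) = 29458/46629 = 0.631753; p₂ = N(15)/N(10) = 42516/46629 = 0.911793.
P(both) = p₁ × p₂ = 0.631753 × 0.911793 = 0.576028.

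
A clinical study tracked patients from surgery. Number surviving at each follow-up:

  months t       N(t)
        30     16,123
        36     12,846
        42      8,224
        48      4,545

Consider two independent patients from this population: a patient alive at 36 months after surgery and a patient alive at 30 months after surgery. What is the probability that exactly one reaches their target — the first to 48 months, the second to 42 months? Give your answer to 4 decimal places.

0.5029

p₁ = N(48)/N(36) = 4,545/12,846 = 0.353807; p₂ = N(42)/N(30) = 8,224/16,123 = 0.510079.
P(exactly one) = p₁(1−p₂) + (1−p₁)p₂ = 0.173337 + 0.329609 = 0.502947.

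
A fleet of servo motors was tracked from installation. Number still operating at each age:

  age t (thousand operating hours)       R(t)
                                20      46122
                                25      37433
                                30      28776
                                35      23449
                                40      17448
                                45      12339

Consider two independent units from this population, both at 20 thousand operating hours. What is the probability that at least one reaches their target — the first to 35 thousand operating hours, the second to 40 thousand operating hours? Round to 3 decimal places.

0.694

p₁ = R(35)/R(20) = 23449/46122 = 0.508412; p₂ = R(40)/R(20) = 17448/46122 = 0.378301.
P(at least one) = 1 − (1−p₁)(1−p₂) = 1 − 0.491588 × 0.621699 = 0.694380.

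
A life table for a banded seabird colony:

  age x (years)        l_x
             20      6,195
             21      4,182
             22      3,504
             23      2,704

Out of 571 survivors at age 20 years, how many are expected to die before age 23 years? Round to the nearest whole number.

The relevant probability is 1 − 2,704/6,195 = 0.563519.
Expected number = 571 × 0.563519 = 322.

322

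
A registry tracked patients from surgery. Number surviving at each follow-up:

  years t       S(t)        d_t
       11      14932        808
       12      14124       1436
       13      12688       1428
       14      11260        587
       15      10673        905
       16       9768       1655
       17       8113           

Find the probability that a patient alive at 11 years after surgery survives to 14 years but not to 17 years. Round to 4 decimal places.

0.2108

This is the probability of reaching 14 but not 17, conditional on being alive at 11: (S(14) − S(17)) / S(11).
= (11260 − 8113) / 14932 = 3147 / 14932 = 0.210755.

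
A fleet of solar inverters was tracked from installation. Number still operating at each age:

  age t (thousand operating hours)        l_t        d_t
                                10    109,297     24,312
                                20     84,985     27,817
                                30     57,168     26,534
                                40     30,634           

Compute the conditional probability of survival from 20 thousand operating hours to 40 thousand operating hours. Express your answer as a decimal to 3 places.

The conditional survival probability is l_40/l_20 = 30,634/84,985 = 0.360464.

0.360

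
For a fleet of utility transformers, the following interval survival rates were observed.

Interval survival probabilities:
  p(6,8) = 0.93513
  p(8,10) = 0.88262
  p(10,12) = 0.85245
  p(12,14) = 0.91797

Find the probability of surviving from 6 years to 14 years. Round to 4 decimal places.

0.6459

Survival from 6 to 14 is the product of surviving each interval: 0.93513 × 0.88262 × 0.85245 × 0.91797.
= 0.645867.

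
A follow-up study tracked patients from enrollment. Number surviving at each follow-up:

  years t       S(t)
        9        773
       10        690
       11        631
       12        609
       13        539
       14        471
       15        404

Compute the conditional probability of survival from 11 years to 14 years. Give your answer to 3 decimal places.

The conditional survival probability is S(14)/S(11) = 471/631 = 0.746434.

0.746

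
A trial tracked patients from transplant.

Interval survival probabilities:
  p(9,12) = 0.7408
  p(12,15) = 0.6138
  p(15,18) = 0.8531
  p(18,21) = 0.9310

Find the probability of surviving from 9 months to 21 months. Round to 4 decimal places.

P(survive 9→21) = 0.7408 × 0.6138 × 0.8531 × 0.9310.
= 0.361142.

0.3611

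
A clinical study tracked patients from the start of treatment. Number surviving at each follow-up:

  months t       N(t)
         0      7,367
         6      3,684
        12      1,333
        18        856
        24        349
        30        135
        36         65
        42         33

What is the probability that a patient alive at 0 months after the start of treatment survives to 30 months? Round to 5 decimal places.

The conditional survival probability is N(30)/N(0) = 135/7,367 = 0.018325.

0.01832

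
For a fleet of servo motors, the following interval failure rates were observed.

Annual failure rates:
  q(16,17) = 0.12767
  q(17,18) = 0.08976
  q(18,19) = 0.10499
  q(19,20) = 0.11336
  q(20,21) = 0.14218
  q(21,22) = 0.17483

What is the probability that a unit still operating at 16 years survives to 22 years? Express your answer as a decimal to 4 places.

The overall survival probability is (1 − 0.12767) × (1 − 0.08976) × (1 − 0.10499) × (1 − 0.11336) × (1 − 0.14218) × (1 − 0.17483).
= 0.87233 × 0.91024 × 0.89501 × 0.88664 × 0.85782 × 0.82517 = 0.446017.

0.4460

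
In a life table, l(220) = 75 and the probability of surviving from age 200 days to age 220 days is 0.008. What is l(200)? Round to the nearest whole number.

l(200) = l(220) / p = 75 / 0.008 = 9375.

9375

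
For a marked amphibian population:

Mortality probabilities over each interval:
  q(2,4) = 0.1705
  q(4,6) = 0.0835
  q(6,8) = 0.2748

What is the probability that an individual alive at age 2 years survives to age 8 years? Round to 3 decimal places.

Survival from 2 to 8 is the product of surviving each interval: (1 − 0.1705) × (1 − 0.0835) × (1 − 0.2748).
= 0.8295 × 0.9165 × 0.7252 = 0.551324.

0.551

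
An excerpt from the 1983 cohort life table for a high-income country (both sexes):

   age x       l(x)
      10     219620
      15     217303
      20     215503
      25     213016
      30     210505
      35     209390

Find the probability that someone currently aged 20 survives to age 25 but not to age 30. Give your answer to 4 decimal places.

0.0117

This is the probability of reaching 25 but not 30, conditional on being alive at 20: (l(25) − l(30)) / l(20).
= (213016 − 210505) / 215503 = 2511 / 215503 = 0.011652.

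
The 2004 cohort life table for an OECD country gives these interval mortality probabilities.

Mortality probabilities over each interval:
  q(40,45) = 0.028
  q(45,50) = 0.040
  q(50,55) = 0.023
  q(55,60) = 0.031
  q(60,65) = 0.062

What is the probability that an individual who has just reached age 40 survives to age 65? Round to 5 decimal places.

Survival from 40 to 65 is the product of surviving each interval: (1 − 0.028) × (1 − 0.040) × (1 − 0.023) × (1 − 0.031) × (1 − 0.062).
= 0.972 × 0.960 × 0.977 × 0.969 × 0.938 = 0.828626.

0.82863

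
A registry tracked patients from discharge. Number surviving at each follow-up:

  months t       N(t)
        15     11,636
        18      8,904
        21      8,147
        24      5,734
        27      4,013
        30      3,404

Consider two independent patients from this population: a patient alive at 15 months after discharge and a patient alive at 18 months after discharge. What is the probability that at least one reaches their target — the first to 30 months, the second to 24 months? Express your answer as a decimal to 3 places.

0.748

p₁ = N(30)/N(15) = 3,404/11,636 = 0.292540; p₂ = N(24)/N(18) = 5,734/8,904 = 0.643980.
P(at least one) = 1 − (1−p₁)(1−p₂) = 1 − 0.707460 × 0.356020 = 0.748130.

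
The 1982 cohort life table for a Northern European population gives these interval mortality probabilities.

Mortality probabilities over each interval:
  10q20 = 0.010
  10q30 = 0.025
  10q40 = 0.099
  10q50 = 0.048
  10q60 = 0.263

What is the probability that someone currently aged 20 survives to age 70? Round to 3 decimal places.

Chaining the interval survival probabilities: (1 − 0.010) × (1 − 0.025) × (1 − 0.099) × (1 − 0.048) × (1 − 0.263).
= 0.990 × 0.975 × 0.901 × 0.952 × 0.737 = 0.610196.

0.610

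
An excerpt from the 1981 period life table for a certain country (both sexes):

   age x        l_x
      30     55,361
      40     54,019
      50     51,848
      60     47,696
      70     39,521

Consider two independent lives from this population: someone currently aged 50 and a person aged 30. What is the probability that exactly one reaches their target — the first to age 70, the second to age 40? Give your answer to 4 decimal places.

0.2505

p₁ = l_70/l_50 = 39,521/51,848 = 0.762247; p₂ = l_40/l_30 = 54,019/55,361 = 0.975759.
P(exactly one) = p₁(1−p₂) + (1−p₁)p₂ = 0.018478 + 0.231990 = 0.250467.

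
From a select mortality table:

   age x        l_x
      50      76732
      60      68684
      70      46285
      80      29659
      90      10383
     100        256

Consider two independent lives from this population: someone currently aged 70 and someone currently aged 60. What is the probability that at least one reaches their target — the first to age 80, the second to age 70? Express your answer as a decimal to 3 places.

0.883

p₁ = l_80/l_70 = 29659/46285 = 0.640791; p₂ = l_70/l_60 = 46285/68684 = 0.673883.
P(at least one) = 1 − (1−p₁)(1−p₂) = 1 − 0.359209 × 0.326117 = 0.882856.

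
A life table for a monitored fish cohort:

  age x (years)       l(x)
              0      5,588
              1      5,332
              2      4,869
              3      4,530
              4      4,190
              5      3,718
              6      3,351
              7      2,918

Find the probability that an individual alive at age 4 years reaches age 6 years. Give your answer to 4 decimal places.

The conditional survival probability is l(6)/l(4) = 3,351/4,190 = 0.799761.

0.7998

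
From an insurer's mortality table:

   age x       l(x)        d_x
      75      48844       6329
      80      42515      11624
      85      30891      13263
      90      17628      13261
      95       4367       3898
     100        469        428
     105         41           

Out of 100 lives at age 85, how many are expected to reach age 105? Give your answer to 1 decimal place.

0.1

The relevant probability is 41/30891 = 0.001327.
Expected number = 100 × 0.001327 = 0.1.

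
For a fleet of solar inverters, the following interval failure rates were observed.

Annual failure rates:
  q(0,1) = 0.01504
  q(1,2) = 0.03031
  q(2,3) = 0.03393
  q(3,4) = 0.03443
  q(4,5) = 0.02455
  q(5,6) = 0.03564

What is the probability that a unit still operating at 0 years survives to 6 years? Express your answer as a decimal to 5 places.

Survival from 0 to 6 is the product of surviving each interval: (1 − 0.01504) × (1 − 0.03031) × (1 − 0.03393) × (1 − 0.03443) × (1 − 0.02455) × (1 − 0.03564).
= 0.98496 × 0.96969 × 0.96607 × 0.96557 × 0.97545 × 0.96436 = 0.838085.

0.83809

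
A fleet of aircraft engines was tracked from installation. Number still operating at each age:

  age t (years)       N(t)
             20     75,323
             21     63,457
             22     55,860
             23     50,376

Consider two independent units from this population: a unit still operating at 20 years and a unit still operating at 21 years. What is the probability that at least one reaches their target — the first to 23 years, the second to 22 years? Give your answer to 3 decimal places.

0.960

p₁ = N(23)/N(20) = 50,376/75,323 = 0.668800; p₂ = N(22)/N(21) = 55,860/63,457 = 0.880281.
P(at least one) = 1 − (1−p₁)(1−p₂) = 1 − 0.331200 × 0.119719 = 0.960349.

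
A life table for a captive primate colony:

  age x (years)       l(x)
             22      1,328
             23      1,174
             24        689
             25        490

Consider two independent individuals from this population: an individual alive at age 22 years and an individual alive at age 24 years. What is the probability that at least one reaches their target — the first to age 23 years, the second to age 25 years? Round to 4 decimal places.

p₁ = l(23)/l(22) = 1,174/1,328 = 0.884036; p₂ = l(25)/l(24) = 490/689 = 0.711176.
P(at least one) = 1 − (1−p₁)(1−p₂) = 1 − 0.115964 × 0.288824 = 0.966507.

0.9665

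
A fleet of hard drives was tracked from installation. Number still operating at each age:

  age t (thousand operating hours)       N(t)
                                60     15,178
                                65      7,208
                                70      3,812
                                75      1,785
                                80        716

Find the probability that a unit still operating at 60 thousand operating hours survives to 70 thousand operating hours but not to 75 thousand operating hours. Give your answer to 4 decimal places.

This is the probability of reaching 70 but not 75, conditional on being operational at 60: (N(70) − N(75)) / N(60).
= (3,812 − 1,785) / 15,178 = 2,027 / 15,178 = 0.133549.

0.1335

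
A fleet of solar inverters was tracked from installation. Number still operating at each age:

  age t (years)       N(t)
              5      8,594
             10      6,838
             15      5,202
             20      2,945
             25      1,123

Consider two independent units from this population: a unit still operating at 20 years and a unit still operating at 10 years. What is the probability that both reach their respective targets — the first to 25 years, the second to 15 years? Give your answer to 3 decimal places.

p₁ = N(25)/N(20) = 1,123/2,945 = 0.381324; p₂ = N(15)/N(10) = 5,202/6,838 = 0.760749.
P(both) = p₁ × p₂ = 0.381324 × 0.760749 = 0.290092.

0.290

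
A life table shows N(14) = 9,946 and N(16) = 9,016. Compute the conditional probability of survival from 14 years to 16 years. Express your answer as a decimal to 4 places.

The conditional survival probability is N(16)/N(14) = 9,016/9,946 = 0.906495.

0.9065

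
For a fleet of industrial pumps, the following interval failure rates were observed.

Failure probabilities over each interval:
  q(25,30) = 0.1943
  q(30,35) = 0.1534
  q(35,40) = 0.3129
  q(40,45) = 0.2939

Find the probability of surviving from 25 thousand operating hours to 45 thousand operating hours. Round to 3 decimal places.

P(survive 25→45) = (1 − 0.1943) × (1 − 0.1534) × (1 − 0.3129) × (1 − 0.2939).
= 0.8057 × 0.8466 × 0.6871 × 0.7061 = 0.330931.

0.331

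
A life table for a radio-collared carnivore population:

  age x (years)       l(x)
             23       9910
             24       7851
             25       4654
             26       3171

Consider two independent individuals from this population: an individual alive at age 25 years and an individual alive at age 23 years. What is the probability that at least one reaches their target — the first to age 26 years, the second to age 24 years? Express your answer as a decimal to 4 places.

p₁ = l(26)/l(25) = 3171/4654 = 0.681349; p₂ = l(24)/l(23) = 7851/9910 = 0.792230.
P(at least one) = 1 − (1−p₁)(1−p₂) = 1 − 0.318651 × 0.207770 = 0.933794.

0.9338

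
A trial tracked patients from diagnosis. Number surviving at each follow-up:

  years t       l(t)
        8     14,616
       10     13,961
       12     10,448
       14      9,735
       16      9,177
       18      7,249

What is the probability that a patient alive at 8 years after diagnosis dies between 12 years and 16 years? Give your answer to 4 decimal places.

0.0870

This is the probability of reaching 12 but not 16, conditional on being alive at 8: (l(12) − l(16)) / l(8).
= (10,448 − 9,177) / 14,616 = 1,271 / 14,616 = 0.086959.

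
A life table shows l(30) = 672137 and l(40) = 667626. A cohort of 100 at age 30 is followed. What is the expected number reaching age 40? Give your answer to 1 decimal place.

99.3

The relevant probability is 667626/672137 = 0.993289.
Expected number = 100 × 0.993289 = 99.3.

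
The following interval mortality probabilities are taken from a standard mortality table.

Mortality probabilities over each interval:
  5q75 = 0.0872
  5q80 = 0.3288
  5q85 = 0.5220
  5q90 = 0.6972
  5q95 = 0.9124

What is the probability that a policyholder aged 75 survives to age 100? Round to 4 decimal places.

0.0078

25p75 = (1 − 0.0872) × (1 − 0.3288) × (1 − 0.5220) × (1 − 0.6972) × (1 − 0.9124).
= 0.9128 × 0.6712 × 0.4780 × 0.3028 × 0.0876 = 0.007768.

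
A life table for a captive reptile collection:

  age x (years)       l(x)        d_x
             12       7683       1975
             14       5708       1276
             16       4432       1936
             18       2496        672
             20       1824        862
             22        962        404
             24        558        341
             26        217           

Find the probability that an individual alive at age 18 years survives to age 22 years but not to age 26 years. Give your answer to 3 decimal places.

This is the probability of reaching 22 but not 26, conditional on being alive at 18: (l(22) − l(26)) / l(18).
= (962 − 217) / 2496 = 745 / 2496 = 0.298478.

0.298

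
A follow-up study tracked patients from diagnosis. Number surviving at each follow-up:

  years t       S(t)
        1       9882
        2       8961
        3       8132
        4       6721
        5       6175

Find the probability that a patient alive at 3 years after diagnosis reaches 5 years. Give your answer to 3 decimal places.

The conditional survival probability is S(5)/S(3) = 6175/8132 = 0.759346.

0.759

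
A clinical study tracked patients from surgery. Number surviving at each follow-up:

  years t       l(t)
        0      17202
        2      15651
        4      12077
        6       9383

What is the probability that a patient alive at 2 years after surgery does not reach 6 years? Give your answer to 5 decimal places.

P(die before 6 | alive at 2) = 1 − l(6)/l(2) = 1 − 9383/15651 = (6268)/15651 = 0.400486.

0.40049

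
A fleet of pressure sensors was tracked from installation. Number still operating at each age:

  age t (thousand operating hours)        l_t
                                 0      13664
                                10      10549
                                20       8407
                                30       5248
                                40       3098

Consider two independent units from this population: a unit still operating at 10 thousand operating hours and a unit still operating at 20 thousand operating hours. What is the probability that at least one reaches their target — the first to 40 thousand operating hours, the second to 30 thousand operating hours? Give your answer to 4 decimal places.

p₁ = l_40/l_10 = 3098/10549 = 0.293677; p₂ = l_30/l_20 = 5248/8407 = 0.624242.
P(at least one) = 1 − (1−p₁)(1−p₂) = 1 − 0.706323 × 0.375758 = 0.734593.

0.7346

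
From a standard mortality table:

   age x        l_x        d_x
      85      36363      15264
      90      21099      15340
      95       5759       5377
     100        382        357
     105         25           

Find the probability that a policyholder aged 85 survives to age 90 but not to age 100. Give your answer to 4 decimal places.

0.5697

We want 5|10q85 = (l_90 − l_100)/l_85.
This is the probability of reaching 90 but not 100, conditional on being alive at 85: (l_90 − l_100) / l_85.
= (21099 − 382) / 36363 = 20717 / 36363 = 0.569727.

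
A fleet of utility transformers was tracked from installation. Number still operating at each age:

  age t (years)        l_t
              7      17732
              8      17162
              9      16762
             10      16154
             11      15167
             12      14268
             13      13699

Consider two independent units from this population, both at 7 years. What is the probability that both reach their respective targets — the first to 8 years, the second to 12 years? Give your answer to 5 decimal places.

0.77878

p₁ = l_8/l_7 = 17162/17732 = 0.967855; p₂ = l_12/l_7 = 14268/17732 = 0.804647.
P(both) = p₁ × p₂ = 0.967855 × 0.804647 = 0.778782.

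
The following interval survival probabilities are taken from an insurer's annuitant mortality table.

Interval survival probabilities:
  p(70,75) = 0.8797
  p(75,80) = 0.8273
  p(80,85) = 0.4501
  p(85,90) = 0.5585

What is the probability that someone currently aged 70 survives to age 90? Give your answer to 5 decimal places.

P(survive 70→90) = 0.8797 × 0.8273 × 0.4501 × 0.5585.
= 0.182949.

0.18295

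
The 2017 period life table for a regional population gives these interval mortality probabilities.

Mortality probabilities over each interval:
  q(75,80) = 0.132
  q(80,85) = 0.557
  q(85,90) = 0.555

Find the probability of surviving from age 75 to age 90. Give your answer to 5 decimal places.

0.17111

The overall survival probability is (1 − 0.132) × (1 − 0.557) × (1 − 0.555).
= 0.868 × 0.443 × 0.445 = 0.171113.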